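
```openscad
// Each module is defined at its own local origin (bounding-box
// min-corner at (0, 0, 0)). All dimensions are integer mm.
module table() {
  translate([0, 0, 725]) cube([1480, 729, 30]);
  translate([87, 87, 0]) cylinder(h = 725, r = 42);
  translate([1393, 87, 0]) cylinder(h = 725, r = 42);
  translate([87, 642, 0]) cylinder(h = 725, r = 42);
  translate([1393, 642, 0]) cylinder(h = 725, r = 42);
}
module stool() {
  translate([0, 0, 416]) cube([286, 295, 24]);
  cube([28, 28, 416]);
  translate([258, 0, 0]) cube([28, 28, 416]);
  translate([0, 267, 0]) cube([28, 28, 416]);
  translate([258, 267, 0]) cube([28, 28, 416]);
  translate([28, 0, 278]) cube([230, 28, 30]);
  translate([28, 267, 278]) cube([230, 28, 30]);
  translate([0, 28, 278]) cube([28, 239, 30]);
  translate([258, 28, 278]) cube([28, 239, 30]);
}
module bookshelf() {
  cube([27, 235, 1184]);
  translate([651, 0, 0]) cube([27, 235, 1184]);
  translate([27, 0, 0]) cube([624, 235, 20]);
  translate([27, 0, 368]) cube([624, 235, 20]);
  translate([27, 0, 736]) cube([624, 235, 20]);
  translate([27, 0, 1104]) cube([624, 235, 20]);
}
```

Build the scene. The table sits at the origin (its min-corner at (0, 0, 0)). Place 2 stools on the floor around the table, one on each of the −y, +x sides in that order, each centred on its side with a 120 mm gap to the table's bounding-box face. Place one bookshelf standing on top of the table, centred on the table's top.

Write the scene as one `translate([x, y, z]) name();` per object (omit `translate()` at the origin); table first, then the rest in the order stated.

table();
translate([597, -415, 0]) stool();
translate([1600, 217, 0]) stool();
translate([401, 247, 755]) bookshelf();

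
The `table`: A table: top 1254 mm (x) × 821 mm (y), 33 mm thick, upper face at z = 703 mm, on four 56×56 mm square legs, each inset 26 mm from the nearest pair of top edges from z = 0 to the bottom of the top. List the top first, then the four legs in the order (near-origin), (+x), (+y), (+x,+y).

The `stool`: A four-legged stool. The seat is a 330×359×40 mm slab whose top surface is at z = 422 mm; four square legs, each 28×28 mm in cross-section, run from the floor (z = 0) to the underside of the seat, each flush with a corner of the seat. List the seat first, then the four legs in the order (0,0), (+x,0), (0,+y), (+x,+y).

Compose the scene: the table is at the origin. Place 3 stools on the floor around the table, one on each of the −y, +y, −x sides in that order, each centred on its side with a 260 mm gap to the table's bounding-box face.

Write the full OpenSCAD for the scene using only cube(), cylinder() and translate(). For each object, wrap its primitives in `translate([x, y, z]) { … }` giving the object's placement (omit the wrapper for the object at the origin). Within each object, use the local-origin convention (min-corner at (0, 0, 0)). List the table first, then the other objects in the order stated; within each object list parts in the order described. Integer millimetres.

translate([0, 0, 670]) cube([1254, 821, 33]);
translate([26, 26, 0]) cube([56, 56, 670]);
translate([1172, 26, 0]) cube([56, 56, 670]);
translate([26, 739, 0]) cube([56, 56, 670]);
translate([1172, 739, 0]) cube([56, 56, 670]);
translate([462, -619, 0]) {
  translate([0, 0, 382]) cube([330, 359, 40]);
  cube([28, 28, 382]);
  translate([302, 0, 0]) cube([28, 28, 382]);
  translate([0, 331, 0]) cube([28, 28, 382]);
  translate([302, 331, 0]) cube([28, 28, 382]);
}
translate([462, 1081, 0]) {
  translate([0, 0, 382]) cube([330, 359, 40]);
  cube([28, 28, 382]);
  translate([302, 0, 0]) cube([28, 28, 382]);
  translate([0, 331, 0]) cube([28, 28, 382]);
  translate([302, 331, 0]) cube([28, 28, 382]);
}
translate([-590, 231, 0]) {
  translate([0, 0, 382]) cube([330, 359, 40]);
  cube([28, 28, 382]);
  translate([302, 0, 0]) cube([28, 28, 382]);
  translate([0, 331, 0]) cube([28, 28, 382]);
  translate([302, 331, 0]) cube([28, 28, 382]);
}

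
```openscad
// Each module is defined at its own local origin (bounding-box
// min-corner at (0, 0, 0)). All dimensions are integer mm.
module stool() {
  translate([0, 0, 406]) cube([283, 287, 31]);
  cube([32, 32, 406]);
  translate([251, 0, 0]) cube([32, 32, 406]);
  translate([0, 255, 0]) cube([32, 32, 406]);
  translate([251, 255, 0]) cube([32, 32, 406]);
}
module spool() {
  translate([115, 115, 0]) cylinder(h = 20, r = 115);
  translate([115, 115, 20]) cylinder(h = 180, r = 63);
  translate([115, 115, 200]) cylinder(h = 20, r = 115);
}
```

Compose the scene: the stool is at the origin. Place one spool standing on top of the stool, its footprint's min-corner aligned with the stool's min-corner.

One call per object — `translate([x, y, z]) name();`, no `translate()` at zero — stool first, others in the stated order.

stool();
translate([0, 0, 437]) spool();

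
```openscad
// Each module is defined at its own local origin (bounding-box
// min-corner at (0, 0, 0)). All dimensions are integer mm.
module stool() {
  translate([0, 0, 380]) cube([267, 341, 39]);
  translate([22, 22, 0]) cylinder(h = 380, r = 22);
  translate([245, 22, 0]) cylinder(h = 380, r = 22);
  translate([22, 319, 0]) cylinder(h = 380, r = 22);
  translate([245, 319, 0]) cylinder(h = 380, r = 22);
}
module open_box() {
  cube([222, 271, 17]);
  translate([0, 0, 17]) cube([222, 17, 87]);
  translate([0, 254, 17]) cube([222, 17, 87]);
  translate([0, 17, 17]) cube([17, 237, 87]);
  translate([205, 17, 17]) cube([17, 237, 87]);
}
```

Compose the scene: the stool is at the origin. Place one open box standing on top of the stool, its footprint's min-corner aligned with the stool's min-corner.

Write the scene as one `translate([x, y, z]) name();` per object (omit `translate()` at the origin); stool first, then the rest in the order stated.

stool();
translate([0, 0, 419]) open_box();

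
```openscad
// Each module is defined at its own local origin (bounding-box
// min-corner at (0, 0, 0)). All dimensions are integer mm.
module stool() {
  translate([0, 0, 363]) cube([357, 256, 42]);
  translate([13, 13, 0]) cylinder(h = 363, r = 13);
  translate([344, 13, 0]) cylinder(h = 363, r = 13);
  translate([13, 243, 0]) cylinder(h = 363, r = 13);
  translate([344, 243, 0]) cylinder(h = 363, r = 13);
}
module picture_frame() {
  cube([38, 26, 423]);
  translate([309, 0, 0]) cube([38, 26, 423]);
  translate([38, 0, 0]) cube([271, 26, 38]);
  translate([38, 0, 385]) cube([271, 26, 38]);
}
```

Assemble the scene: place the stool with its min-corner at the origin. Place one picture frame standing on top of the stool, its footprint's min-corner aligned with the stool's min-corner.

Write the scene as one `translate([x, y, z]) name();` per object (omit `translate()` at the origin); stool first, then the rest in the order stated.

stool();
translate([0, 0, 405]) picture_frame();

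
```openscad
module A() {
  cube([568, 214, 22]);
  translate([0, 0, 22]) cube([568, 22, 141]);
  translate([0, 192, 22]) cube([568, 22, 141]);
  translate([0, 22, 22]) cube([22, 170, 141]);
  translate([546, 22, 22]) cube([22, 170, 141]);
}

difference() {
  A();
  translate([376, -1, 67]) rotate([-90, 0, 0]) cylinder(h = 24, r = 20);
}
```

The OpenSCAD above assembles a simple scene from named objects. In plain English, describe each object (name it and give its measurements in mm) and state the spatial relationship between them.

A is an open storage box with external size 568×214×163 mm and wall thickness 22 mm (the base is also 22 mm thick). The base covers the whole footprint; the four walls stand on the base, with the y-facing walls full-width and the x-facing walls fitting between their inner faces.

The open box has a circular hole of radius 20 mm through its front wall, centred at (x = 376, z = 67).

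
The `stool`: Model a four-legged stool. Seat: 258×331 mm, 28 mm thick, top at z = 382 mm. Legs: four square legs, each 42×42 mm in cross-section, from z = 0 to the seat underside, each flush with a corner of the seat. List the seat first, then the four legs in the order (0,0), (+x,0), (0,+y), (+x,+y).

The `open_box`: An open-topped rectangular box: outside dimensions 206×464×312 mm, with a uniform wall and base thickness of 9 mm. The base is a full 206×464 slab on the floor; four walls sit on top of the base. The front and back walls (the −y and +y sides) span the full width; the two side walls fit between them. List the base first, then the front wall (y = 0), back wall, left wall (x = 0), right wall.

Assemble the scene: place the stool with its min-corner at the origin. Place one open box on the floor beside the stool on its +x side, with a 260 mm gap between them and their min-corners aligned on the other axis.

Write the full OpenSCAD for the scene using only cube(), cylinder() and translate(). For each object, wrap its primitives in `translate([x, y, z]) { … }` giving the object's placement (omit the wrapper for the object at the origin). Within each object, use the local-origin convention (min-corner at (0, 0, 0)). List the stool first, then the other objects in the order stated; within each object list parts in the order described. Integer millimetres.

translate([0, 0, 354]) cube([258, 331, 28]);
cube([42, 42, 354]);
translate([216, 0, 0]) cube([42, 42, 354]);
translate([0, 289, 0]) cube([42, 42, 354]);
translate([216, 289, 0]) cube([42, 42, 354]);
translate([518, 0, 0]) {
  cube([206, 464, 9]);
  translate([0, 0, 9]) cube([206, 9, 303]);
  translate([0, 455, 9]) cube([206, 9, 303]);
  translate([0, 9, 9]) cube([9, 446, 303]);
  translate([197, 9, 9]) cube([9, 446, 303]);
}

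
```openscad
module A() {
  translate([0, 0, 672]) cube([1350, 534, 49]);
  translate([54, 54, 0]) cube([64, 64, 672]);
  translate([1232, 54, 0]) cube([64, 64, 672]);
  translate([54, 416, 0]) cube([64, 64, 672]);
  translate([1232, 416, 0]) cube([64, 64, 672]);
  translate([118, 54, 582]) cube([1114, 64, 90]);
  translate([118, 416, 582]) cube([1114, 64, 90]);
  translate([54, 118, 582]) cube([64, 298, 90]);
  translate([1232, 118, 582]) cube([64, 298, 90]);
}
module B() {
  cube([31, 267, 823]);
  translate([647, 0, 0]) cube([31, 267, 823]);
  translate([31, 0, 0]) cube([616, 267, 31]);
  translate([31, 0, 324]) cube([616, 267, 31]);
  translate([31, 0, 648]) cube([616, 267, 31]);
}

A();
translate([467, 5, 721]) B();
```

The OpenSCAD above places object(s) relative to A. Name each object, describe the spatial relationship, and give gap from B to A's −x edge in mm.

The bookshelf's min-x is at 467; the table's min-x is 0; gap = 467 mm.

A is a table. B is a bookshelf. The bookshelf is on top of the table. The gap from the bookshelf to the table's −x edge is 467 mm.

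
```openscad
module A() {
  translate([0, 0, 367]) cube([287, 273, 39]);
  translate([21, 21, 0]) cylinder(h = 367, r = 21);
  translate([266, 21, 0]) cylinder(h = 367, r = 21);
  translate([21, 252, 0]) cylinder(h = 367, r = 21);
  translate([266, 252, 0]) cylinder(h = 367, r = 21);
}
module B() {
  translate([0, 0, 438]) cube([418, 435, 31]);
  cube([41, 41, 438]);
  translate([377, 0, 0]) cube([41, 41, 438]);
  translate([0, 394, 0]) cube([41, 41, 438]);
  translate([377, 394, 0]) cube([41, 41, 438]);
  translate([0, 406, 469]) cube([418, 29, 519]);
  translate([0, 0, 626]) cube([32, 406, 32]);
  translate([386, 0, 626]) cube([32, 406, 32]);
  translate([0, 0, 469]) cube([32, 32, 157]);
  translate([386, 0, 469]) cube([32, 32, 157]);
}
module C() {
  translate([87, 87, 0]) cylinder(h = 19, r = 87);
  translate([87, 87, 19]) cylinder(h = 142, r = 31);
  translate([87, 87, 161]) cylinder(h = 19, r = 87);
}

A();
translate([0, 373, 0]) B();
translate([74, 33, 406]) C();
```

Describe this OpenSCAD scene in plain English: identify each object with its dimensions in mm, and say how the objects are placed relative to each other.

A is a four-legged stool. The seat is 287×273 mm, 39 mm thick, top at z = 406 mm. It stands on four round legs, each 42 mm in diameter, from z = 0 to the seat underside, each leg's axis is inset half a diameter from the nearest pair of seat edges (so the leg's bounding box is flush with the corner).

B is a chair: 418×435 mm seat, 31 mm thick, top at z = 469 mm, on four 41 mm square corner legs flush with the seat edges. A 29 mm thick backrest slab spans the full seat width, extending 519 mm above the seat top, its back face flush with the seat's +y edge. Two armrests of 32×32 mm section run along each side from the seat's front edge to the front of the backrest, top faces 189 mm above the seat top and outer faces flush with the seat's x-edges; a 32×32 mm post under the front of each armrest stands on the seat at the front corner.

C is a spool: two coaxial disc flanges of radius 87 mm and thickness 19 mm, joined by a core cylinder of radius 31 mm and height 142 mm. The lower flange rests on z = 0 and the three cylinders share a vertical axis.

The chair is on the floor beside the stool on its +y side. The spool is on top of the stool.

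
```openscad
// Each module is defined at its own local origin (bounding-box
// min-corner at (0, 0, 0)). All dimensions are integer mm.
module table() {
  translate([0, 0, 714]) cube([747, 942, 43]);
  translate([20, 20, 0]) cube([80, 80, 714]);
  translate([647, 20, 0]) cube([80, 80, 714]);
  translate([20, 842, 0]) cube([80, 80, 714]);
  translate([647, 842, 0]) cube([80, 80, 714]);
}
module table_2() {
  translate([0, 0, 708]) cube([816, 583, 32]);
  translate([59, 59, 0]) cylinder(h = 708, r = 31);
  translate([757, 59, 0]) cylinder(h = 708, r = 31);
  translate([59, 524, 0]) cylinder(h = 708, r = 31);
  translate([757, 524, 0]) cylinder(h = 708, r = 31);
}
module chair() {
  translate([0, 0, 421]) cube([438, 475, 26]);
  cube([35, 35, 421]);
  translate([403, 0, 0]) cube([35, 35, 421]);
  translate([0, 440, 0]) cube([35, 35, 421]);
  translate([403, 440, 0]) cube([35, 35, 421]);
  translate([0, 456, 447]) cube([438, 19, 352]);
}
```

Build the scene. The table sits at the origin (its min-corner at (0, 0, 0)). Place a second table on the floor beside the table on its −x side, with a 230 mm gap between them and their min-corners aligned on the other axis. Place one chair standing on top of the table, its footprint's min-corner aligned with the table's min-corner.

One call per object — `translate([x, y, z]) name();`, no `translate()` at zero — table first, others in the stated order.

table();
translate([-1046, 0, 0]) table_2();
translate([0, 0, 757]) chair();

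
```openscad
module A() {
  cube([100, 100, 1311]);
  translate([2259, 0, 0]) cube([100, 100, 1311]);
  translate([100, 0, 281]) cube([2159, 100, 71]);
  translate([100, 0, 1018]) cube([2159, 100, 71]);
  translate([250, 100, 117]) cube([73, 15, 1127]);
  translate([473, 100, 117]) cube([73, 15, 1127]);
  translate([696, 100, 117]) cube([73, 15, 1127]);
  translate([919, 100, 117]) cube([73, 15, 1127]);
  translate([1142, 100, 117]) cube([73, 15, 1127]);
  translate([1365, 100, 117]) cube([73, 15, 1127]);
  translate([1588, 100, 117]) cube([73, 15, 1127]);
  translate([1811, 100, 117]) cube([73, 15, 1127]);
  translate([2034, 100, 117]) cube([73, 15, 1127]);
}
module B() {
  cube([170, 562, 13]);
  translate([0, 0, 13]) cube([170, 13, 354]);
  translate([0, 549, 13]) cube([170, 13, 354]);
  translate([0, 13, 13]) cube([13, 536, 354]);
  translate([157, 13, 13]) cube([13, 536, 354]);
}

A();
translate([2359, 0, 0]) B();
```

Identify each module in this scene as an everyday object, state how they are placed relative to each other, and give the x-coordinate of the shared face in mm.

A is a fence section. B is an open box. The open box is against the fence section's +x side, with their −y faces flush. The x-coordinate of the shared face is 2359 mm.

The fence section's +x face and the open box's −x face are both at x = 2359 mm.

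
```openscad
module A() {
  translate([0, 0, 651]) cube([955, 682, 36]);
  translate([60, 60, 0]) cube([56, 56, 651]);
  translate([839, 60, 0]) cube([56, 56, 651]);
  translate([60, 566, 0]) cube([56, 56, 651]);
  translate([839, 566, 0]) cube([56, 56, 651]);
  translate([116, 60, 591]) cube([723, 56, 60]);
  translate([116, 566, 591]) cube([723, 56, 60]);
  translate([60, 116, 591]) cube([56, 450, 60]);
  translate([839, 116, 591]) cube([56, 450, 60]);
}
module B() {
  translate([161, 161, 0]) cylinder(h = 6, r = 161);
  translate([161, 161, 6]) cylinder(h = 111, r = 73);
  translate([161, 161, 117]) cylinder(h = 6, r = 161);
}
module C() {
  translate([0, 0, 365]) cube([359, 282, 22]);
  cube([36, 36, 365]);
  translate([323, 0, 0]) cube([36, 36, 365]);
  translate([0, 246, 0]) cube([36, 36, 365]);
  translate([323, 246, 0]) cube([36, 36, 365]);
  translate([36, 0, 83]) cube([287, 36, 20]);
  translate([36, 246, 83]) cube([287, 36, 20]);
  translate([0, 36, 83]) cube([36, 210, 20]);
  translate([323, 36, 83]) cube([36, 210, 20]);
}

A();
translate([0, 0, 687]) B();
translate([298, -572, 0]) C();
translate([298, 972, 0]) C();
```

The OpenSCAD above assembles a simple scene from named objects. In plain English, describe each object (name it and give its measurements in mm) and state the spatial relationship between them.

A is a table with a 955×682 mm rectangular top, 36 mm thick, top surface at z = 687 mm, supported by four 56×56 mm square legs, each inset 60 mm from the nearest pair of top edges, running from the floor. Four apron rails, 56 mm thick and 60 mm tall, run between adjacent legs with their top edges flush with the underside of the top and their outer faces flush with the legs' outer faces.

B is a spool: two coaxial disc flanges of radius 161 mm and thickness 6 mm, joined by a core cylinder of radius 73 mm and height 111 mm. The lower flange rests on z = 0 and the three cylinders share a vertical axis.

C is a simple wooden stool: a rectangular seat 359 mm (x) by 282 mm (y), 22 mm thick, top face at z = 387 mm, on four square legs, each 36×36 mm in cross-section. The legs rest on z = 0, each flush with a corner of the seat. Four stretchers, 36 mm wide and 20 mm tall, connect adjacent legs with their undersides at z = 83 mm, each running between the inner faces of the legs it joins and aligned with the legs' outer faces on the other axis.

The spool is on top of the table. Two stools sit around the table at the −y, +y sides.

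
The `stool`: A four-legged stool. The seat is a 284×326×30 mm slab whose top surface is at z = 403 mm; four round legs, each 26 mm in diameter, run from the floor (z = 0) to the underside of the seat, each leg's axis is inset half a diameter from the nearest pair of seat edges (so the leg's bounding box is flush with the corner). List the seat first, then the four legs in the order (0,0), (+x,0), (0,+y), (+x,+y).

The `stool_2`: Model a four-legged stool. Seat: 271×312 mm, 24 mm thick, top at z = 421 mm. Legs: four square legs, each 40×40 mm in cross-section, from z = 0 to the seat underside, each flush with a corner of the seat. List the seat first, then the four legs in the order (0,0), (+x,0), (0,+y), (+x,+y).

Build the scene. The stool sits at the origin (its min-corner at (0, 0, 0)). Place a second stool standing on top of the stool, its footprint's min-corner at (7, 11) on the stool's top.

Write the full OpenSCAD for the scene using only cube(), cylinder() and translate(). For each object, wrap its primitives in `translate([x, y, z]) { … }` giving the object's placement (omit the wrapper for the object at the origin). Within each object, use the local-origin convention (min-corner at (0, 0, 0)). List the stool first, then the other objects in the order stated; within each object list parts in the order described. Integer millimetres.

translate([0, 0, 373]) cube([284, 326, 30]);
translate([13, 13, 0]) cylinder(h = 373, r = 13);
translate([271, 13, 0]) cylinder(h = 373, r = 13);
translate([13, 313, 0]) cylinder(h = 373, r = 13);
translate([271, 313, 0]) cylinder(h = 373, r = 13);
translate([7, 11, 403]) {
  translate([0, 0, 397]) cube([271, 312, 24]);
  cube([40, 40, 397]);
  translate([231, 0, 0]) cube([40, 40, 397]);
  translate([0, 272, 0]) cube([40, 40, 397]);
  translate([231, 272, 0]) cube([40, 40, 397]);
}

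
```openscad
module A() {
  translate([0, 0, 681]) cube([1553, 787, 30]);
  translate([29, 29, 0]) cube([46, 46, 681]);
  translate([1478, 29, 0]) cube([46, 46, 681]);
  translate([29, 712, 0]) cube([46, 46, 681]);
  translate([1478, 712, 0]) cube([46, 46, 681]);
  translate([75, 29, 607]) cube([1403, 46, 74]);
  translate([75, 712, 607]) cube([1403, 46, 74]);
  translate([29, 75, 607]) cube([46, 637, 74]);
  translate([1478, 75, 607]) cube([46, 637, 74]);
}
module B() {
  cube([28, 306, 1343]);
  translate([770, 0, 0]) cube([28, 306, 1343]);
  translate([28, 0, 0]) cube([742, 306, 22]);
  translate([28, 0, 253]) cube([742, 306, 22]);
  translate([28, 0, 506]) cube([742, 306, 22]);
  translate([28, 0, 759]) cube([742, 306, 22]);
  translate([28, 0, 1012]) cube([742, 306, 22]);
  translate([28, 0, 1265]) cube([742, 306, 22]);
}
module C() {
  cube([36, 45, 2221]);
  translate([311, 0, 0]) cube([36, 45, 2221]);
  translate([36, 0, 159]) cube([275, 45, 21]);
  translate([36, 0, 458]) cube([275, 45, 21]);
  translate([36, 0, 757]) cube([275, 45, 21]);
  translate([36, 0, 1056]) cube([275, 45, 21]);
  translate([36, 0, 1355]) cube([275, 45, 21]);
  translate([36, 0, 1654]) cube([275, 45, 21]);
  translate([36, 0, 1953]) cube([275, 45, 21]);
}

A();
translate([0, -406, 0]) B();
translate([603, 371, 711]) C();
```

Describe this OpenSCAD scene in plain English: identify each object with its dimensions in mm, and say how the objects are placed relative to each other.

A is a rectangular dining table. The top is 1553×787×30 mm with its upper surface at z = 711 mm. It stands on four 46×46 mm square legs, each inset 29 mm from the nearest pair of top edges, running from the floor to the underside of the top. Four apron rails, 46 mm thick and 74 mm tall, run between adjacent legs with their top edges flush with the underside of the top and their outer faces flush with the legs' outer faces.

B is a bookshelf 798 mm wide overall, 306 mm deep and 1343 mm tall. The two sides are 28 mm thick vertical panels. 6 horizontal shelves of 22 mm thickness span between the inner faces of the sides; the lowest shelf sits on the floor and shelves are stacked with a clear vertical gap of 231 mm between each pair.

C is a straight ladder. Two 36×45 mm vertical rails, 2221 mm tall, stand 347 mm apart (outside-to-outside) with their front faces coplanar on the −y side. 7 rungs, each 45 mm deep and 21 mm tall, span between the inner faces of the rails, front faces flush with the rails. The lowest rung's underside is at z = 159 mm and rungs are spaced 299 mm apart (underside to underside).

The bookshelf is on the floor beside the table on its −y side. The ladder is on top of the table, centred.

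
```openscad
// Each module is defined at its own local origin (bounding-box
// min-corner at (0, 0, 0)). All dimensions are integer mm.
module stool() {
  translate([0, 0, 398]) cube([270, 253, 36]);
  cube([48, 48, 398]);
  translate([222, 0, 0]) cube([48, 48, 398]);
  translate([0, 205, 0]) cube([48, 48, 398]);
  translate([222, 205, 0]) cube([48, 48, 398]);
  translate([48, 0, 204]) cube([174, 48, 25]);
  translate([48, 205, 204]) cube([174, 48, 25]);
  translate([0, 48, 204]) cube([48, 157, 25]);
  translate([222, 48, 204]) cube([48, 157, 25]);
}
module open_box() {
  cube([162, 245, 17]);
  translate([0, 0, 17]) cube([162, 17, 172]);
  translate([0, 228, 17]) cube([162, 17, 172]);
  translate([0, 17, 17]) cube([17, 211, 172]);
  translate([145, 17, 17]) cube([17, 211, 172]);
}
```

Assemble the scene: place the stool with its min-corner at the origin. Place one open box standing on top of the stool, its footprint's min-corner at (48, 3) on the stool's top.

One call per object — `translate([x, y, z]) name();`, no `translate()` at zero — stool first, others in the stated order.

stool();
translate([48, 3, 434]) open_box();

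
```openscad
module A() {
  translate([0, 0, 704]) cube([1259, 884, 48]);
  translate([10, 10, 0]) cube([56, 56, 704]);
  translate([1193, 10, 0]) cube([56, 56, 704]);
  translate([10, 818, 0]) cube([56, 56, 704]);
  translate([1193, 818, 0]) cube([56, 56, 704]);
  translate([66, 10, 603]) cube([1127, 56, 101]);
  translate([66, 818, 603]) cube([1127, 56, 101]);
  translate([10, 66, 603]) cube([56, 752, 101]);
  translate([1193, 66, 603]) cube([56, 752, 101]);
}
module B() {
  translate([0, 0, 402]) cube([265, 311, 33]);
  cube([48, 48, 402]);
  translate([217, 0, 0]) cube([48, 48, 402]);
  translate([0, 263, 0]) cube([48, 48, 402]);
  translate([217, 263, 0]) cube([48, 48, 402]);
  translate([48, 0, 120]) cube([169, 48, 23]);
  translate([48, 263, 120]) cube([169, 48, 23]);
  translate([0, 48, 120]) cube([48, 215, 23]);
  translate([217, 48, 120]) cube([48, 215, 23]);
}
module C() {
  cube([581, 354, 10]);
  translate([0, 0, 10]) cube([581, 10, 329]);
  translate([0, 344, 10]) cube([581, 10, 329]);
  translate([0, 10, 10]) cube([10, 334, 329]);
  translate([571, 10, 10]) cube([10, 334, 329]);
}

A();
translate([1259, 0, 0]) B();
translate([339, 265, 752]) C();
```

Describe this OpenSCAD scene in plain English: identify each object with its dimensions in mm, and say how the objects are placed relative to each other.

A is a table with a 1259×884 mm rectangular top, 48 mm thick, top surface at z = 752 mm, supported by four 56×56 mm square legs, each inset 10 mm from the nearest pair of top edges, running from the floor. Four apron rails, 56 mm thick and 101 mm tall, run between adjacent legs with their top edges flush with the underside of the top and their outer faces flush with the legs' outer faces.

B is a simple wooden stool: a rectangular seat 265 mm (x) by 311 mm (y), 33 mm thick, top face at z = 435 mm, on four square legs, each 48×48 mm in cross-section. The legs rest on z = 0, each flush with a corner of the seat. Four stretchers, 48 mm wide and 23 mm tall, connect adjacent legs with their undersides at z = 120 mm, each running between the inner faces of the legs it joins and aligned with the legs' outer faces on the other axis.

C is an open storage box with external size 581×354×339 mm and wall thickness 10 mm (the base is also 10 mm thick). The base covers the whole footprint; the four walls stand on the base, with the y-facing walls full-width and the x-facing walls fitting between their inner faces.

The stool is against the table's +x side, with their −y faces flush. The open box is on top of the table, centred.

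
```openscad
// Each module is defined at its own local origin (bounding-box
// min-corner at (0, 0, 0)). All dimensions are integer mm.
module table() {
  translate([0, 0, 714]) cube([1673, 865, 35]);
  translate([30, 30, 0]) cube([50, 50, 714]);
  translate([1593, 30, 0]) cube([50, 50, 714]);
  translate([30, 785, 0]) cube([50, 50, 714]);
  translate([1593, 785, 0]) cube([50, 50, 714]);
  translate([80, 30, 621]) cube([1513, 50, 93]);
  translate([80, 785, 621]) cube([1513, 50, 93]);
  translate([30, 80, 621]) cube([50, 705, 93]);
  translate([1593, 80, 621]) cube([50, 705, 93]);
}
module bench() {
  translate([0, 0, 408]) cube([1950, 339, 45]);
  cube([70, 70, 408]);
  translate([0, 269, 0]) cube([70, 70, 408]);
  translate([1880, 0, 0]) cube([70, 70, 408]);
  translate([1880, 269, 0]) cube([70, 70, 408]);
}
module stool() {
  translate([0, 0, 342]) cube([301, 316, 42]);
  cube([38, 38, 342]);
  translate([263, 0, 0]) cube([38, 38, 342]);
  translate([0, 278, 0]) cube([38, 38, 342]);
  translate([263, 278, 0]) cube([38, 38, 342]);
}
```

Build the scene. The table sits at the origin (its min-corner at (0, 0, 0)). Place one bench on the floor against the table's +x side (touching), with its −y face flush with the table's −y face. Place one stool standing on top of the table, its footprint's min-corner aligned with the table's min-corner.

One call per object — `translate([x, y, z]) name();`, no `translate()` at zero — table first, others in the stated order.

table();
translate([1673, 0, 0]) bench();
translate([0, 0, 749]) stool();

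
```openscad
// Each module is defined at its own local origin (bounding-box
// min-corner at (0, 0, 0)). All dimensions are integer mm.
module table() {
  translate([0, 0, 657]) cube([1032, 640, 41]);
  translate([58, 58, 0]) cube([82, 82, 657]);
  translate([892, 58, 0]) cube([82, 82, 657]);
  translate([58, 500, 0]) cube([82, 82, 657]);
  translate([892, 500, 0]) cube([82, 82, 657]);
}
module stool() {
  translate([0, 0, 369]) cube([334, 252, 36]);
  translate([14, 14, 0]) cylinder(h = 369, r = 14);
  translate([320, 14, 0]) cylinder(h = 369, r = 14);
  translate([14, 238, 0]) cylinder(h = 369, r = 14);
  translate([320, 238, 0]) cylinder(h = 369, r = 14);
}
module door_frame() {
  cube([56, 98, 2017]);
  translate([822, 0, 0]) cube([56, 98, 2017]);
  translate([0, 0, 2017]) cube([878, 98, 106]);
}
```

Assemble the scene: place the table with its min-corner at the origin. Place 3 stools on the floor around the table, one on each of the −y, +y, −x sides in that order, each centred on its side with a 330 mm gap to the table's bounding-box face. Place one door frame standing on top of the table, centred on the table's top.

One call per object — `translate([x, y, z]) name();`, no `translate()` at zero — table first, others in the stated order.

table();
translate([349, -582, 0]) stool();
translate([349, 970, 0]) stool();
translate([-664, 194, 0]) stool();
translate([77, 271, 698]) door_frame();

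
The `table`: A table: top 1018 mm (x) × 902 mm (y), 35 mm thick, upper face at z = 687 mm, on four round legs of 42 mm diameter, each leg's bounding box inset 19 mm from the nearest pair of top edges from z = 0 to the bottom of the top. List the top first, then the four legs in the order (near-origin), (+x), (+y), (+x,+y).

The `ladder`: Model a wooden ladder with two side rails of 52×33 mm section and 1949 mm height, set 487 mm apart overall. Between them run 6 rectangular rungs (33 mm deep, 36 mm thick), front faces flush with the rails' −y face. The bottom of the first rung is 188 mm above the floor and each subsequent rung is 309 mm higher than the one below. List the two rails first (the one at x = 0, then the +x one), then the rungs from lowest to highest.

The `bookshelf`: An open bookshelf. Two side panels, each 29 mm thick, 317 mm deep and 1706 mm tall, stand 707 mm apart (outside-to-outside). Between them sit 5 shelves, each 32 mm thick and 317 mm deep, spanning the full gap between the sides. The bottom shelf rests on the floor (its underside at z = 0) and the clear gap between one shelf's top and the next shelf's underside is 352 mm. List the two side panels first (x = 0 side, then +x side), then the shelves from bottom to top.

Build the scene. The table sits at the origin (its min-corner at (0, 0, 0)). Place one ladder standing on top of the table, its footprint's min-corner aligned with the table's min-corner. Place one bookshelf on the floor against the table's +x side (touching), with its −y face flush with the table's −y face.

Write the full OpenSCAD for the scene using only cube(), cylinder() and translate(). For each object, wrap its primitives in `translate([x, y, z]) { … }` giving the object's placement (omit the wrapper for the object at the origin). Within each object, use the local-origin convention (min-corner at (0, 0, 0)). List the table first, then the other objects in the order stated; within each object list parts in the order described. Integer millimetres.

translate([0, 0, 652]) cube([1018, 902, 35]);
translate([40, 40, 0]) cylinder(h = 652, r = 21);
translate([978, 40, 0]) cylinder(h = 652, r = 21);
translate([40, 862, 0]) cylinder(h = 652, r = 21);
translate([978, 862, 0]) cylinder(h = 652, r = 21);
translate([0, 0, 687]) {
  cube([52, 33, 1949]);
  translate([435, 0, 0]) cube([52, 33, 1949]);
  translate([52, 0, 188]) cube([383, 33, 36]);
  translate([52, 0, 497]) cube([383, 33, 36]);
  translate([52, 0, 806]) cube([383, 33, 36]);
  translate([52, 0, 1115]) cube([383, 33, 36]);
  translate([52, 0, 1424]) cube([383, 33, 36]);
  translate([52, 0, 1733]) cube([383, 33, 36]);
}
translate([1018, 0, 0]) {
  cube([29, 317, 1706]);
  translate([678, 0, 0]) cube([29, 317, 1706]);
  translate([29, 0, 0]) cube([649, 317, 32]);
  translate([29, 0, 384]) cube([649, 317, 32]);
  translate([29, 0, 768]) cube([649, 317, 32]);
  translate([29, 0, 1152]) cube([649, 317, 32]);
  translate([29, 0, 1536]) cube([649, 317, 32]);
}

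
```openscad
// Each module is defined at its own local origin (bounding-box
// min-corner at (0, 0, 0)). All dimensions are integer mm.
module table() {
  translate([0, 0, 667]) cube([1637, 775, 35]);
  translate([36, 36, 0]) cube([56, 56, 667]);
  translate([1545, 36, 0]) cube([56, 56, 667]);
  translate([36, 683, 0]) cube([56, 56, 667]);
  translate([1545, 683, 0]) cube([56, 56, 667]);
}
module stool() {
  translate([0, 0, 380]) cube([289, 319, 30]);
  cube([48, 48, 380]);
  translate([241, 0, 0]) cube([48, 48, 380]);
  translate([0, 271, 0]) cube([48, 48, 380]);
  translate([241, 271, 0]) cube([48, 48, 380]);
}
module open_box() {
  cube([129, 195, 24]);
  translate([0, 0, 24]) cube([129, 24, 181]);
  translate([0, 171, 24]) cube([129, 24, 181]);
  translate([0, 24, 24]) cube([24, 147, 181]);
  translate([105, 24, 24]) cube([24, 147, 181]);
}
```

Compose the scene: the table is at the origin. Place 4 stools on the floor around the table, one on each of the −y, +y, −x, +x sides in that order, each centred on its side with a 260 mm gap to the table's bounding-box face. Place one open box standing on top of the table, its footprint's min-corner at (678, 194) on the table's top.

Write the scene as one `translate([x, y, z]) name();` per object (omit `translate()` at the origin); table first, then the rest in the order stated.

table();
translate([674, -579, 0]) stool();
translate([674, 1035, 0]) stool();
translate([-549, 228, 0]) stool();
translate([1897, 228, 0]) stool();
translate([678, 194, 702]) open_box();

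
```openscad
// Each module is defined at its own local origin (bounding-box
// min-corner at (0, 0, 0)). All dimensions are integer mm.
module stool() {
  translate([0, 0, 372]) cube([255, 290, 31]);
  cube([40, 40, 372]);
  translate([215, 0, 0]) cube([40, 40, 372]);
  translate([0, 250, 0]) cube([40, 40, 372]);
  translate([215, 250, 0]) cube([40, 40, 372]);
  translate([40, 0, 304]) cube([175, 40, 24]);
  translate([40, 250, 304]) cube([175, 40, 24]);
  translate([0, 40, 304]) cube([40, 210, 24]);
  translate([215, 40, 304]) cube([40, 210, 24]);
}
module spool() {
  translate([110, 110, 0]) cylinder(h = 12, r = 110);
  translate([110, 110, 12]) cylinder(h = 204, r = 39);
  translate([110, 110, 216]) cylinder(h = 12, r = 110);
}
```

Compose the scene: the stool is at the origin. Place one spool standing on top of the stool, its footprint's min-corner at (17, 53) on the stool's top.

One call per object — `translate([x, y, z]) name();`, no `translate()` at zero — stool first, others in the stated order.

stool();
translate([17, 53, 403]) spool();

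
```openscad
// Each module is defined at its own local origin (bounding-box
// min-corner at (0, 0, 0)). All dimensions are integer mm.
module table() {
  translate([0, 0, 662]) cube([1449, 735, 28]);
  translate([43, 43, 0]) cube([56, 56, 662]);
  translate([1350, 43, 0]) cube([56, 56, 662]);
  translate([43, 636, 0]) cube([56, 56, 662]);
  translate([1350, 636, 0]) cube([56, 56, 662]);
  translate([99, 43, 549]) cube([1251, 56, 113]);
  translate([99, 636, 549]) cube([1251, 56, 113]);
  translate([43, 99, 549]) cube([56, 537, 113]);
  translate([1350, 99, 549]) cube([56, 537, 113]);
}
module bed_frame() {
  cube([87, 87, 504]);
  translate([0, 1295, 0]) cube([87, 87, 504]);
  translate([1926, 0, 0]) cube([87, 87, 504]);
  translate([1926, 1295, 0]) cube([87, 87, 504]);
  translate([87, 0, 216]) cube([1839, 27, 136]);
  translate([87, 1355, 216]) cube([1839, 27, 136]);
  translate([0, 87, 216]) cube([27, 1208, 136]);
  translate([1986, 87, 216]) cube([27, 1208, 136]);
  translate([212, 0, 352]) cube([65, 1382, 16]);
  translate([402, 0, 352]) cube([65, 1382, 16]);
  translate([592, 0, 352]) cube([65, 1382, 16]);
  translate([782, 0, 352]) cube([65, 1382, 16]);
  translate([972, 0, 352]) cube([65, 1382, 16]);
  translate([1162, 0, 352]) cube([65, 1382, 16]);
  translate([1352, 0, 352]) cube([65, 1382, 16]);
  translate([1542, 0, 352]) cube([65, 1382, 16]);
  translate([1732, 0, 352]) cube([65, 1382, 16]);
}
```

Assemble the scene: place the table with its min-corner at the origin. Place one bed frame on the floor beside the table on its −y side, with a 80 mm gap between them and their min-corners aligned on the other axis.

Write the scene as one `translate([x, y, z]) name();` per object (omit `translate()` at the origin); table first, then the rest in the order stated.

table();
translate([0, -1462, 0]) bed_frame();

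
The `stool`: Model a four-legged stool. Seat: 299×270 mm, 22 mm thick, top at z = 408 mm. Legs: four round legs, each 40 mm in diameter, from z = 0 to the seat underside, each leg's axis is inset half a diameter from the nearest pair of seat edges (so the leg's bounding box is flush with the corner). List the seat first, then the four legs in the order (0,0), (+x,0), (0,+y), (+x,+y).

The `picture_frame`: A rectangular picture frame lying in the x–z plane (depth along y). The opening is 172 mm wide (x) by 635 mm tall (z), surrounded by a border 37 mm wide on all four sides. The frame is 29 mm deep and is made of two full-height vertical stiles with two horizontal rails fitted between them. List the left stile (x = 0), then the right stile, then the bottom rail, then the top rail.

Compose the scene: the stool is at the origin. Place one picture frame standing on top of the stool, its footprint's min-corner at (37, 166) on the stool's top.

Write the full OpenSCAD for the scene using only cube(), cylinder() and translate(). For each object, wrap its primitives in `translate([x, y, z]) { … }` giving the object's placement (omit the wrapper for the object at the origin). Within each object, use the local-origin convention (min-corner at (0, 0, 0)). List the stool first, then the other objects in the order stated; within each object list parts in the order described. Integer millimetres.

translate([0, 0, 386]) cube([299, 270, 22]);
translate([20, 20, 0]) cylinder(h = 386, r = 20);
translate([279, 20, 0]) cylinder(h = 386, r = 20);
translate([20, 250, 0]) cylinder(h = 386, r = 20);
translate([279, 250, 0]) cylinder(h = 386, r = 20);
translate([37, 166, 408]) {
  cube([37, 29, 709]);
  translate([209, 0, 0]) cube([37, 29, 709]);
  translate([37, 0, 0]) cube([172, 29, 37]);
  translate([37, 0, 672]) cube([172, 29, 37]);
}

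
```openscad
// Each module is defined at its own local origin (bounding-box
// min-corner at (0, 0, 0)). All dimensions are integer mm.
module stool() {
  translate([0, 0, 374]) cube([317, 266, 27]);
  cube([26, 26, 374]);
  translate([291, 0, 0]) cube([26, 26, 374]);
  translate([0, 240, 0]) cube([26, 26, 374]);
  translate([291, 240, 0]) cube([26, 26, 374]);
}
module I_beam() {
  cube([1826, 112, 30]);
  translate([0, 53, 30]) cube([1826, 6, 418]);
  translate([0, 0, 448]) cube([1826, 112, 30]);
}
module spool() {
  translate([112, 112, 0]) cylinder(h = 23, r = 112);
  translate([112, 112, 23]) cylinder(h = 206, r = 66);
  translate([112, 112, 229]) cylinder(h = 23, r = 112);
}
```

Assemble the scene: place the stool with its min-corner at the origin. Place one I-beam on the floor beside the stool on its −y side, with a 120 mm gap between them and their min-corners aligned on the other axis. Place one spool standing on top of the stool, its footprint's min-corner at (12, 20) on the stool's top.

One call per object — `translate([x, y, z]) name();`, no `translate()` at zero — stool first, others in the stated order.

stool();
translate([0, -232, 0]) I_beam();
translate([12, 20, 401]) spool();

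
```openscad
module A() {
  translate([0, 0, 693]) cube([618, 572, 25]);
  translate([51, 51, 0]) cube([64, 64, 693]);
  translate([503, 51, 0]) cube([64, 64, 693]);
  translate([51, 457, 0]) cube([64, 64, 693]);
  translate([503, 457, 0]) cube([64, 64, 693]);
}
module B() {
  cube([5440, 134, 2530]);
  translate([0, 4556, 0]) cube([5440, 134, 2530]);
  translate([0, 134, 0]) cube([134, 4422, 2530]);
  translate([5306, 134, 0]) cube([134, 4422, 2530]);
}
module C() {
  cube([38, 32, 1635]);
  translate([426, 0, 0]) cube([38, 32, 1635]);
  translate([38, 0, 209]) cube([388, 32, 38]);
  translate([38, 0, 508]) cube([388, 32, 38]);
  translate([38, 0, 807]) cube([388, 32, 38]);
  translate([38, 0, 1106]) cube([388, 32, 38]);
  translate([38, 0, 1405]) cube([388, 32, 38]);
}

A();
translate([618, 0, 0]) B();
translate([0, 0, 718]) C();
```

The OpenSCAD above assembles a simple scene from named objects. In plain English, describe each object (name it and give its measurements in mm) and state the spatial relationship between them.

A is a table with a 618×572 mm rectangular top, 25 mm thick, top surface at z = 718 mm, supported by four 64×64 mm square legs, each inset 51 mm from the nearest pair of top edges, running from the floor.

B is a box-shaped house frame (walls only): outside footprint 5440×4690 mm, wall height 2530 mm, wall thickness 134 mm. The two y-facing walls run the full x-width; the two x-facing walls fit between the inner faces of the y-facing walls.

C is a straight ladder. Two 38×32 mm vertical rails, 1635 mm tall, stand 464 mm apart (outside-to-outside) with their front faces coplanar on the −y side. 5 rungs, each 32 mm deep and 38 mm tall, span between the inner faces of the rails, front faces flush with the rails. The lowest rung's underside is at z = 209 mm and rungs are spaced 299 mm apart (underside to underside).

The house frame is against the table's +x side, with their −y faces flush. The ladder is on top of the table.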